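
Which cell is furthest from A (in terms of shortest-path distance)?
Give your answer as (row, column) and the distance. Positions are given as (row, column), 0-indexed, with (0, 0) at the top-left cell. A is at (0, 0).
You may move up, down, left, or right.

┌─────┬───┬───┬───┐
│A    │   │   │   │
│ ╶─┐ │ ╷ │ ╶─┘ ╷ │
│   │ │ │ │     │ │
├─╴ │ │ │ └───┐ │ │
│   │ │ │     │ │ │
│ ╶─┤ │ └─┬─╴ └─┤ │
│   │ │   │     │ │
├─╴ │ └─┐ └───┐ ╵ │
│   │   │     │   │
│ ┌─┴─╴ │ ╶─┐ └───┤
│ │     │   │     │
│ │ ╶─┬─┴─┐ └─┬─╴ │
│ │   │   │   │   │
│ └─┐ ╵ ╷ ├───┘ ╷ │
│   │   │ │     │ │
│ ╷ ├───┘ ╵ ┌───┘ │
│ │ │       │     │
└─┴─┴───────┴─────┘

Computing BFS distances from A to all cells:
Furthest cell: (0, 6)
Distance: 54 steps

Path from A to the furthest cell:

┌─────┬───┬───┬───┐
│A → ↓│↱ ↓│↱ B│↓ ↰│
│ ╶─┐ │ ╷ │ ╶─┘ ╷ │
│   │↓│↑│↓│↑ ← ↲│↑│
├─╴ │ │ │ └───┐ │ │
│   │↓│↑│↳ → ↓│ │↑│
│ ╶─┤ │ └─┬─╴ └─┤ │
│   │↓│↑ ↰│  ↳ ↓│↑│
├─╴ │ └─┐ └───┐ ╵ │
│   │↳ ↓│↑ ← ↰│↳ ↑│
│ ┌─┴─╴ │ ╶─┐ └───┤
│ │↓ ← ↲│   │↑ ← ↰│
│ │ ╶─┬─┴─┐ └─┬─╴ │
│ │↳ ↓│↱ ↓│   │↱ ↑│
│ └─┐ ╵ ╷ ├───┘ ╷ │
│   │↳ ↑│↓│↱ → ↑│ │
│ ╷ ├───┘ ╵ ┌───┘ │
│ │ │    ↳ ↑│     │
└─┴─┴───────┴─────┘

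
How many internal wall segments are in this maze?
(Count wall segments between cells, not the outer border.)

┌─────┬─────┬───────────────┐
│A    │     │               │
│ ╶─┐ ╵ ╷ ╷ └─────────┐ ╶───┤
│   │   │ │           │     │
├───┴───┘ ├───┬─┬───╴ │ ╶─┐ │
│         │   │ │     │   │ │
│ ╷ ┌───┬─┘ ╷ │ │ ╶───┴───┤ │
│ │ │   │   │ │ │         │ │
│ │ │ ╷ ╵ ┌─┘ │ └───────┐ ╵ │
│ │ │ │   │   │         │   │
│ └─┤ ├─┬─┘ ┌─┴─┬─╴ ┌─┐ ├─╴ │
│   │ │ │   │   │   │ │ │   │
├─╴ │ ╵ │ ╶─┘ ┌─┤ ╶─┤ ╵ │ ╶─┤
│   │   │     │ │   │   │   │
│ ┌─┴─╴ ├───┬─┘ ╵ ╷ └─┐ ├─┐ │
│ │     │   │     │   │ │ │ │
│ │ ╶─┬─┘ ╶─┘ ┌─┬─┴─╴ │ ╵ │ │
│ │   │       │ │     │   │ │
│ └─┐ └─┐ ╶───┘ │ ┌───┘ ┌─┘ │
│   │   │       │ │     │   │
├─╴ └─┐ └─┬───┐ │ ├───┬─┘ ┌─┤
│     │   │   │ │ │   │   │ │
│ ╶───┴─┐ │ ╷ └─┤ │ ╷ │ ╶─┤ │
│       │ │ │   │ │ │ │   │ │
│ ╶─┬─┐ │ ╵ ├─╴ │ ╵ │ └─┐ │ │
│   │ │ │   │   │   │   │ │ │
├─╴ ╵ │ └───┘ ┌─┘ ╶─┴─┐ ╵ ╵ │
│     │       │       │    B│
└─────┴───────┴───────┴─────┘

Counting internal wall segments:
Total internal walls: 169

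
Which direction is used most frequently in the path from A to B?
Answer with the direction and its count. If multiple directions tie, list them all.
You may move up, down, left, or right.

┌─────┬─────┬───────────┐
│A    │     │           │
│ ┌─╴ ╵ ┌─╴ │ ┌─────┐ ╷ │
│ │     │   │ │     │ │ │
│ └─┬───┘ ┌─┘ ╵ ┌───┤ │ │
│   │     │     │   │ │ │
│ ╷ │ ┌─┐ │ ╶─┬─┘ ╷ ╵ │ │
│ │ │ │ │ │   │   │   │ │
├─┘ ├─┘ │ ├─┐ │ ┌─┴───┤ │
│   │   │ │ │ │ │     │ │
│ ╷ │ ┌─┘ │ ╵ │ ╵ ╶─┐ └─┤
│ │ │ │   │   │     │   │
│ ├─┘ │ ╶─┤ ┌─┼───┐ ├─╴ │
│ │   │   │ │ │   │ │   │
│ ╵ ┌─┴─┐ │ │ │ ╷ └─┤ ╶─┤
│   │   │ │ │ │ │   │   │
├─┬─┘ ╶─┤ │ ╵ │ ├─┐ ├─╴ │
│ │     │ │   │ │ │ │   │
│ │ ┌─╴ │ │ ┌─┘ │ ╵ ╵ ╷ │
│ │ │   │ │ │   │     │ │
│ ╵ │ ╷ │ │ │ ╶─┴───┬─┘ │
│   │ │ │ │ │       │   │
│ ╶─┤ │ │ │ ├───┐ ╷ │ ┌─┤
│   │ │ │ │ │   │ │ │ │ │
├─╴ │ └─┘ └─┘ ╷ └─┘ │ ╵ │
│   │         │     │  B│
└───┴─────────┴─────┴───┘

Directions: right, right, down, right, up, right, right, down, left, down, down, down, down, left, down, right, down, down, down, down, down, down, right, right, up, right, down, right, right, up, up, left, left, left, up, right, up, up, up, right, down, right, down, down, right, up, right, down, down, left, down, down, right
Counts: {'right': 17, 'down': 21, 'up': 9, 'left': 6}
Most common: down (21 times)

Solution:

┌─────┬─────┬───────────┐
│A → ↓│↱ → ↓│           │
│ ┌─╴ ╵ ┌─╴ │ ┌─────┐ ╷ │
│ │  ↳ ↑│↓ ↲│ │     │ │ │
│ └─┬───┘ ┌─┘ ╵ ┌───┤ │ │
│   │    ↓│     │   │ │ │
│ ╷ │ ┌─┐ │ ╶─┬─┘ ╷ ╵ │ │
│ │ │ │ │↓│   │   │   │ │
├─┘ ├─┘ │ ├─┐ │ ┌─┴───┤ │
│   │   │↓│ │ │ │     │ │
│ ╷ │ ┌─┘ │ ╵ │ ╵ ╶─┐ └─┤
│ │ │ │↓ ↲│   │     │   │
│ ├─┘ │ ╶─┤ ┌─┼───┐ ├─╴ │
│ │   │↳ ↓│ │ │↱ ↓│ │   │
│ ╵ ┌─┴─┐ │ │ │ ╷ └─┤ ╶─┤
│   │   │↓│ │ │↑│↳ ↓│   │
├─┬─┘ ╶─┤ │ ╵ │ ├─┐ ├─╴ │
│ │     │↓│   │↑│ │↓│↱ ↓│
│ │ ┌─╴ │ │ ┌─┘ │ ╵ ╵ ╷ │
│ │ │   │↓│ │↱ ↑│  ↳ ↑│↓│
│ ╵ │ ╷ │ │ │ ╶─┴───┬─┘ │
│   │ │ │↓│ │↑ ← ← ↰│↓ ↲│
│ ╶─┤ │ │ │ ├───┐ ╷ │ ┌─┤
│   │ │ │↓│ │↱ ↓│ │↑│↓│ │
├─╴ │ └─┘ └─┘ ╷ └─┘ │ ╵ │
│   │    ↳ → ↑│↳ → ↑│↳ B│
└───┴─────────┴─────┴───┘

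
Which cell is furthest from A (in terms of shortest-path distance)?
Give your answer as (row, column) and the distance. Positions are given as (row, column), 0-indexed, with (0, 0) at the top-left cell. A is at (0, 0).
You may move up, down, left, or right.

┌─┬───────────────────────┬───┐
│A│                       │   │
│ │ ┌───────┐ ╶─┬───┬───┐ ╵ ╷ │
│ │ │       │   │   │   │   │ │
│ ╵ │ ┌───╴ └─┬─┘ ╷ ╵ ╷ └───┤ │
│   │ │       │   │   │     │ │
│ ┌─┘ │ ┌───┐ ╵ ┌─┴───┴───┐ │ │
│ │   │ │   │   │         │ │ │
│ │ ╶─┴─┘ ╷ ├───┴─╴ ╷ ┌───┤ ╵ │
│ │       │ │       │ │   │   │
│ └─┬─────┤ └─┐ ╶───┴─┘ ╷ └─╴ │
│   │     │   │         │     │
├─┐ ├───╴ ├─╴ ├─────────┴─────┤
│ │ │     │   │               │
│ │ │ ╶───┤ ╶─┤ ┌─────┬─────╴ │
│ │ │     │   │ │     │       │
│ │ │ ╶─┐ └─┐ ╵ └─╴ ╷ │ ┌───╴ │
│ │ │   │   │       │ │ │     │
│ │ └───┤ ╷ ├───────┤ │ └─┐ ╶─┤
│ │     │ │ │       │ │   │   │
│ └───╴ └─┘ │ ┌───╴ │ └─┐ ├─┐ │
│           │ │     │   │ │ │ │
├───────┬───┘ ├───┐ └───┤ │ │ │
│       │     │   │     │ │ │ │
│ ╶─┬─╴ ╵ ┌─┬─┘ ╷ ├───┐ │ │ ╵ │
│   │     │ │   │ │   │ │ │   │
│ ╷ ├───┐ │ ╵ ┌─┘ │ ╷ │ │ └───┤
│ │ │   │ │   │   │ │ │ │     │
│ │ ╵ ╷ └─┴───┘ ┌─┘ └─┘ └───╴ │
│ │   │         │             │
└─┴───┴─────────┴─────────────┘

Computing BFS distances from A to all cells:
Furthest cell: (12, 5)
Distance: 131 steps

Path from A to the furthest cell:

┌─┬───────────────────────┬───┐
│A│↱ → → → → → → → → → → ↓│↱ ↓│
│ │ ┌───────┐ ╶─┬───┬───┐ ╵ ╷ │
│↓│↑│↓ ← ← ↰│   │↓ ↰│↓ ↰│↳ ↑│↓│
│ ╵ │ ┌───╴ └─┬─┘ ╷ ╵ ╷ └───┤ │
│↳ ↑│↓│    ↑ ↰│↓ ↲│↑ ↲│↑ ← ↰│↓│
│ ┌─┘ │ ┌───┐ ╵ ┌─┴───┴───┐ │ │
│ │↓ ↲│ │↱ ↓│↑ ↲│         │↑│↓│
│ │ ╶─┴─┘ ╷ ├───┴─╴ ╷ ┌───┤ ╵ │
│ │↳ → → ↑│↓│       │ │   │↑ ↲│
│ └─┬─────┤ └─┐ ╶───┴─┘ ╷ └─╴ │
│   │     │↳ ↓│         │     │
├─┐ ├───╴ ├─╴ ├─────────┴─────┤
│ │ │     │↓ ↲│↱ → → → → → → ↓│
│ │ │ ╶───┤ ╶─┤ ┌─────┬─────╴ │
│ │ │     │↳ ↓│↑│     │↓ ← ← ↲│
│ │ │ ╶─┐ └─┐ ╵ └─╴ ╷ │ ┌───╴ │
│ │ │   │   │↳ ↑    │ │↓│     │
│ │ └───┤ ╷ ├───────┤ │ └─┐ ╶─┤
│ │     │ │ │↓ ← ← ↰│ │↳ ↓│   │
│ └───╴ └─┘ │ ┌───╴ │ └─┐ ├─┐ │
│           │↓│    ↑│   │↓│ │ │
├───────┬───┘ ├───┐ └───┤ │ │ │
│↓ ← ← ↰│↓ ← ↲│↓ ↰│↑ ← ↰│↓│ │ │
│ ╶─┬─╴ ╵ ┌─┬─┘ ╷ ├───┐ │ │ ╵ │
│↳ ↓│  ↑ ↲│B│↓ ↲│↑│   │↑│↓│   │
│ ╷ ├───┐ │ ╵ ┌─┘ │ ╷ │ │ └───┤
│ │↓│↱ ↓│ │↑ ↲│↱ ↑│ │ │↑│↳ → ↓│
│ │ ╵ ╷ └─┴───┘ ┌─┘ └─┘ └───╴ │
│ │↳ ↑│↳ → → → ↑│      ↑ ← ← ↲│
└─┴───┴─────────┴─────────────┘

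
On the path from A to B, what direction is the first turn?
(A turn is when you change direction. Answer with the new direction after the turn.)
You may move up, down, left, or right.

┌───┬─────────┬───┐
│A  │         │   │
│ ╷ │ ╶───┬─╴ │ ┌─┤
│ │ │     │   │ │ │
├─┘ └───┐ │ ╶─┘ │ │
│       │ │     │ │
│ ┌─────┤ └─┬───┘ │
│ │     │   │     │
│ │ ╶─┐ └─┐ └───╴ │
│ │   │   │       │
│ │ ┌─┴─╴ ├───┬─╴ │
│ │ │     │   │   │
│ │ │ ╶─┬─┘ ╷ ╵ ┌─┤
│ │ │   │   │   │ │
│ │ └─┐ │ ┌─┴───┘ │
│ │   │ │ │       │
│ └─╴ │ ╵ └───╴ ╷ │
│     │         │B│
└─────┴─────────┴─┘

Directions: right, down, down, left, down, down, down, down, down, down, right, right, up, left, up, up, up, up, right, right, down, right, down, left, left, down, right, down, down, right, right, right, right, up, right, down
First turn direction: down

Solution:

┌───┬─────────┬───┐
│A ↓│         │   │
│ ╷ │ ╶───┬─╴ │ ┌─┤
│ │↓│     │   │ │ │
├─┘ └───┐ │ ╶─┘ │ │
│↓ ↲    │ │     │ │
│ ┌─────┤ └─┬───┘ │
│↓│↱ → ↓│   │     │
│ │ ╶─┐ └─┐ └───╴ │
│↓│↑  │↳ ↓│       │
│ │ ┌─┴─╴ ├───┬─╴ │
│↓│↑│↓ ← ↲│   │   │
│ │ │ ╶─┬─┘ ╷ ╵ ┌─┤
│↓│↑│↳ ↓│   │   │ │
│ │ └─┐ │ ┌─┴───┘ │
│↓│↑ ↰│↓│ │    ↱ ↓│
│ └─╴ │ ╵ └───╴ ╷ │
│↳ → ↑│↳ → → → ↑│B│
└─────┴─────────┴─┘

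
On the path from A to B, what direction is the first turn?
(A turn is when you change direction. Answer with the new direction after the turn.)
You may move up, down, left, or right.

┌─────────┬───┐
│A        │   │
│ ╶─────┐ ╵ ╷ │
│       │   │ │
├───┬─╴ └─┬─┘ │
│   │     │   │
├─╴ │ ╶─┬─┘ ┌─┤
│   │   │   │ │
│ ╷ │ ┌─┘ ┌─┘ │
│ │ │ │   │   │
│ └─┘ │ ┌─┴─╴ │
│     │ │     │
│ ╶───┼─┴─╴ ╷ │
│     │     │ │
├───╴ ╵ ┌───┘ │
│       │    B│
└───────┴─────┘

Directions: down, right, right, right, down, left, down, down, down, left, left, down, right, right, down, right, up, right, right, up, right, down, down
First turn direction: right

Solution:

┌─────────┬───┐
│A        │   │
│ ╶─────┐ ╵ ╷ │
│↳ → → ↓│   │ │
├───┬─╴ └─┬─┘ │
│   │↓ ↲  │   │
├─╴ │ ╶─┬─┘ ┌─┤
│   │↓  │   │ │
│ ╷ │ ┌─┘ ┌─┘ │
│ │ │↓│   │   │
│ └─┘ │ ┌─┴─╴ │
│↓ ← ↲│ │  ↱ ↓│
│ ╶───┼─┴─╴ ╷ │
│↳ → ↓│↱ → ↑│↓│
├───╴ ╵ ┌───┘ │
│    ↳ ↑│    B│
└───────┴─────┘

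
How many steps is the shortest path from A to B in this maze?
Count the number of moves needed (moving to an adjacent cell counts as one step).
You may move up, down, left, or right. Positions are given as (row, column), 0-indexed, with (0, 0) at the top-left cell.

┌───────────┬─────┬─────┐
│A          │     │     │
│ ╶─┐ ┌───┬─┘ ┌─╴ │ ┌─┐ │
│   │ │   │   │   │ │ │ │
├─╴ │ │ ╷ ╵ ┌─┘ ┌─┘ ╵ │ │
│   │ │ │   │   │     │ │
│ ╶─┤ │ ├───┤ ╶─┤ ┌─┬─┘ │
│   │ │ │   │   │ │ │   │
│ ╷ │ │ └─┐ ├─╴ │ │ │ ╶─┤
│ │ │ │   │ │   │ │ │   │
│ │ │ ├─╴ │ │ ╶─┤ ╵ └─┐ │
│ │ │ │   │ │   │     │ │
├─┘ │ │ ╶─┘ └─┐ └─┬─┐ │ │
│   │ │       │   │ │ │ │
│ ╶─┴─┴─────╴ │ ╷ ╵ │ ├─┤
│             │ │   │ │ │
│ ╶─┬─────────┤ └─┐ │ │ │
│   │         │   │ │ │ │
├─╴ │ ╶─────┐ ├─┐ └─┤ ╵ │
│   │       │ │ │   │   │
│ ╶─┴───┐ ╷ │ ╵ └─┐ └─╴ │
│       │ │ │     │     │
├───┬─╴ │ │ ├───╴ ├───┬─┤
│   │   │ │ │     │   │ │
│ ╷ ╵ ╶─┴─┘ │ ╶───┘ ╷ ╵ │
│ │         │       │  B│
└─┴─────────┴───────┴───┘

Using BFS to find shortest path:
Start: (0, 0), End: (12, 11)
Path found:
(0,0) → (1,0) → (1,1) → (2,1) → (2,0) → (3,0) → (3,1) → (4,1) → (5,1) → (6,1) → (6,0) → (7,0) → (8,0) → (8,1) → (9,1) → (9,0) → (10,0) → (10,1) → (10,2) → (10,3) → (11,3) → (11,2) → (12,2) → (12,3) → (12,4) → (12,5) → (11,5) → (10,5) → (9,5) → (9,4) → (9,3) → (9,2) → (8,2) → (8,3) → (8,4) → (8,5) → (8,6) → (9,6) → (10,6) → (10,7) → (10,8) → (11,8) → (11,7) → (11,6) → (12,6) → (12,7) → (12,8) → (12,9) → (11,9) → (11,10) → (12,10) → (12,11)
Number of steps: 51

Solution:

┌───────────┬─────┬─────┐
│A          │     │     │
│ ╶─┐ ┌───┬─┘ ┌─╴ │ ┌─┐ │
│↳ ↓│ │   │   │   │ │ │ │
├─╴ │ │ ╷ ╵ ┌─┘ ┌─┘ ╵ │ │
│↓ ↲│ │ │   │   │     │ │
│ ╶─┤ │ ├───┤ ╶─┤ ┌─┬─┘ │
│↳ ↓│ │ │   │   │ │ │   │
│ ╷ │ │ └─┐ ├─╴ │ │ │ ╶─┤
│ │↓│ │   │ │   │ │ │   │
│ │ │ ├─╴ │ │ ╶─┤ ╵ └─┐ │
│ │↓│ │   │ │   │     │ │
├─┘ │ │ ╶─┘ └─┐ └─┬─┐ │ │
│↓ ↲│ │       │   │ │ │ │
│ ╶─┴─┴─────╴ │ ╷ ╵ │ ├─┤
│↓            │ │   │ │ │
│ ╶─┬─────────┤ └─┐ │ │ │
│↳ ↓│↱ → → → ↓│   │ │ │ │
├─╴ │ ╶─────┐ ├─┐ └─┤ ╵ │
│↓ ↲│↑ ← ← ↰│↓│ │   │   │
│ ╶─┴───┐ ╷ │ ╵ └─┐ └─╴ │
│↳ → → ↓│ │↑│↳ → ↓│     │
├───┬─╴ │ │ ├───╴ ├───┬─┤
│   │↓ ↲│ │↑│↓ ← ↲│↱ ↓│ │
│ ╷ ╵ ╶─┴─┘ │ ╶───┘ ╷ ╵ │
│ │  ↳ → → ↑│↳ → → ↑│↳ B│
└─┴─────────┴───────┴───┘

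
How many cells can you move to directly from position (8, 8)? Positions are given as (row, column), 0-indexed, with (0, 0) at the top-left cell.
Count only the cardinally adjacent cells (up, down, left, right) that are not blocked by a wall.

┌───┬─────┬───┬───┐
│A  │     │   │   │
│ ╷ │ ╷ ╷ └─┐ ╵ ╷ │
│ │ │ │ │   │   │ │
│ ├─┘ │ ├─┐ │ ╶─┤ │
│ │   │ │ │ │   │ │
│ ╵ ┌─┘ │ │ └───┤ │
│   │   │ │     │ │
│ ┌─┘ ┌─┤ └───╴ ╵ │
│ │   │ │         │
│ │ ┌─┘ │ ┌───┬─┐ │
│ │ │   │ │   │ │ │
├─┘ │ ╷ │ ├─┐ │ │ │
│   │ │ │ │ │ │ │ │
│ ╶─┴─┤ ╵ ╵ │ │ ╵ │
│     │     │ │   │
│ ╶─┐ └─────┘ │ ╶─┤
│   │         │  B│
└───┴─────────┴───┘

Checking passable neighbors of (8, 8):
Neighbors: (8, 7)
Count: 1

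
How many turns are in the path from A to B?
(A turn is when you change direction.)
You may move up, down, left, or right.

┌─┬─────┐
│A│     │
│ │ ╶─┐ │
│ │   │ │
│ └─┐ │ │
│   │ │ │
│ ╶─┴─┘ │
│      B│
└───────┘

Directions: down, down, down, right, right, right
Number of turns: 1

Solution:

┌─┬─────┐
│A│     │
│ │ ╶─┐ │
│↓│   │ │
│ └─┐ │ │
│↓  │ │ │
│ ╶─┴─┘ │
│↳ → → B│
└───────┘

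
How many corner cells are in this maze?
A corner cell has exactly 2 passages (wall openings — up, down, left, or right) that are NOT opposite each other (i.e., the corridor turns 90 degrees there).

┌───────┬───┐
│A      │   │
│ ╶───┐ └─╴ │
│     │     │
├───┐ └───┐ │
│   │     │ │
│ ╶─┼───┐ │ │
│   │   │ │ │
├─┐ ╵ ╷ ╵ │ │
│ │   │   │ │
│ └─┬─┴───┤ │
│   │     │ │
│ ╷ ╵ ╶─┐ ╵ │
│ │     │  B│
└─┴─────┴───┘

Counting corner cells (2 non-opposite passages):
Total corners: 23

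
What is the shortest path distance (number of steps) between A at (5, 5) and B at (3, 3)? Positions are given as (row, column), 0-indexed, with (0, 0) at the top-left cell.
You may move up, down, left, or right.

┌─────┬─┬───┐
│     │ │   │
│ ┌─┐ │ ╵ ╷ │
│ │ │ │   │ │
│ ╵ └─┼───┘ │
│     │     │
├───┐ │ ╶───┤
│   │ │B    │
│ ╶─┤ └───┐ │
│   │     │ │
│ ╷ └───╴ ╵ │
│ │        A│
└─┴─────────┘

Finding path from (5, 5) to (3, 3):
Path: (5,5) → (4,5) → (3,5) → (3,4) → (3,3)
Distance: 4 steps

Solution:

┌─────┬─┬───┐
│     │ │   │
│ ┌─┐ │ ╵ ╷ │
│ │ │ │   │ │
│ ╵ └─┼───┘ │
│     │     │
├───┐ │ ╶───┤
│   │ │B ← ↰│
│ ╶─┤ └───┐ │
│   │     │↑│
│ ╷ └───╴ ╵ │
│ │        A│
└─┴─────────┘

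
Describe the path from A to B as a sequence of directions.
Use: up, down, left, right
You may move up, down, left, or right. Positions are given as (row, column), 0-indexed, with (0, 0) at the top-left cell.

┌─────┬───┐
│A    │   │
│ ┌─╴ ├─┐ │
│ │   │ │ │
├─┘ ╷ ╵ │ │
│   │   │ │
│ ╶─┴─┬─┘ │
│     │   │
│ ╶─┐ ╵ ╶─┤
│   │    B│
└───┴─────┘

Finding the path and converting it to directions:
Path through cells: (0,0) → (0,1) → (0,2) → (1,2) → (1,1) → (2,1) → (2,0) → (3,0) → (3,1) → (3,2) → (4,2) → (4,3) → (4,4)
Directions: right, right, down, left, down, left, down, right, right, down, right, right

Solution:

┌─────┬───┐
│A → ↓│   │
│ ┌─╴ ├─┐ │
│ │↓ ↲│ │ │
├─┘ ╷ ╵ │ │
│↓ ↲│   │ │
│ ╶─┴─┬─┘ │
│↳ → ↓│   │
│ ╶─┐ ╵ ╶─┤
│   │↳ → B│
└───┴─────┘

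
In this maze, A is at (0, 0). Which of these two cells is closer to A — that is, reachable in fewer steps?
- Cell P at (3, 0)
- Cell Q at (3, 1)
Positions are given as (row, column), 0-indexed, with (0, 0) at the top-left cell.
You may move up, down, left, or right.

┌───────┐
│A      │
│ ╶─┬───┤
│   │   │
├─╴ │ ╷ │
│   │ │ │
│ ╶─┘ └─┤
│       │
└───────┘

Shortest path A → P at (3, 0): 5 steps
Shortest path A → Q at (3, 1): 6 steps

P is closer (5 steps vs 6 steps).

Path to P:

┌───────┐
│A      │
│ ╶─┬───┤
│↳ ↓│   │
├─╴ │ ╷ │
│↓ ↲│ │ │
│ ╶─┘ └─┤
│P      │
└───────┘

Path to Q:

┌───────┐
│A      │
│ ╶─┬───┤
│↳ ↓│   │
├─╴ │ ╷ │
│↓ ↲│ │ │
│ ╶─┘ └─┤
│↳ Q    │
└───────┘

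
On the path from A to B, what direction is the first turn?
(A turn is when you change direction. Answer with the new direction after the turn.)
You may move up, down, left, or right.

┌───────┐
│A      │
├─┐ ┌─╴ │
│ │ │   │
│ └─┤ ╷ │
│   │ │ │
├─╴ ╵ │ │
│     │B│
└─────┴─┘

Directions: right, right, right, down, down, down
First turn direction: down

Solution:

┌───────┐
│A → → ↓│
├─┐ ┌─╴ │
│ │ │  ↓│
│ └─┤ ╷ │
│   │ │↓│
├─╴ ╵ │ │
│     │B│
└─────┴─┘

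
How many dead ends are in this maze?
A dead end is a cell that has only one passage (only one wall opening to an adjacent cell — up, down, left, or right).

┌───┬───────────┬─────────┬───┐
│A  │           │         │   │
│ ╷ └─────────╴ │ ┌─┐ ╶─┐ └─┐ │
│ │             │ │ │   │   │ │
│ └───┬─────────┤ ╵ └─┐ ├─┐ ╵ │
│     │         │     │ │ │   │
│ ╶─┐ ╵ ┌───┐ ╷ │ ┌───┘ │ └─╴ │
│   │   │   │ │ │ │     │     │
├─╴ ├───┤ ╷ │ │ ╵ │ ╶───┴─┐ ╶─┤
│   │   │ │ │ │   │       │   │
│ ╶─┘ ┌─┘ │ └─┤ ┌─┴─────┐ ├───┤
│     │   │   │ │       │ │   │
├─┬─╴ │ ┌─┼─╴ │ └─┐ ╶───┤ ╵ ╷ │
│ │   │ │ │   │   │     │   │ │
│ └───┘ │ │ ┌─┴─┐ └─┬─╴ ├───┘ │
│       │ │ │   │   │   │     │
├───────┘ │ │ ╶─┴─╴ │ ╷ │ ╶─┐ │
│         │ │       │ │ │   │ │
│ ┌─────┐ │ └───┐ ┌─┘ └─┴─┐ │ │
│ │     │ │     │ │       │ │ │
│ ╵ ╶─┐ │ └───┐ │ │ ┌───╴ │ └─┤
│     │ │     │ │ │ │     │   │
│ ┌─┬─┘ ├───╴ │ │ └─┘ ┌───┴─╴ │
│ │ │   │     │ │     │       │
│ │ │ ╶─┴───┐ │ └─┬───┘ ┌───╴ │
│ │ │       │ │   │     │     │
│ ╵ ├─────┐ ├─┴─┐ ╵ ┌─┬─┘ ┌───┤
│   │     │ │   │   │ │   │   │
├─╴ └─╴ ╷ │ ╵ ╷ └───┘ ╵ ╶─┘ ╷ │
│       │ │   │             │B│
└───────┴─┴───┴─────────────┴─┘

Checking each cell for number of passages:

Dead ends found at positions:
  (0, 2)
  (0, 13)
  (1, 9)
  (2, 10)
  (2, 12)
  (4, 3)
  (4, 6)
  (4, 14)
  (5, 8)
  (5, 11)
  (6, 0)
  (6, 1)
  (6, 4)
  (7, 7)
  (8, 11)
  (9, 14)
  (10, 2)
  (10, 9)
  (11, 1)
  (11, 4)
  (12, 6)
  (13, 2)
  (13, 10)
  (14, 0)
  (14, 4)
  (14, 14)
Total dead ends: 26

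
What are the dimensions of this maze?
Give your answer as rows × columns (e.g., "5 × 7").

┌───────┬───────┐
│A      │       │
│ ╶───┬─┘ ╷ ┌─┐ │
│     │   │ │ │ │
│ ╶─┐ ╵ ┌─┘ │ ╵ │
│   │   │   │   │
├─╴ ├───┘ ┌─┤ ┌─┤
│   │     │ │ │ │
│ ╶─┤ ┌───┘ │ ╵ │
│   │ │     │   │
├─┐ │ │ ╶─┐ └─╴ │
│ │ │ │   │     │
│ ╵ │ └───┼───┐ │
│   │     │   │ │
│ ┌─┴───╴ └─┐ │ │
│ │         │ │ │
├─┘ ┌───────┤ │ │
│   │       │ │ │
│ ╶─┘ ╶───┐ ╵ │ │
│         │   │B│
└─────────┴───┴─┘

Counting the maze dimensions:
Rows (vertical): 10
Columns (horizontal): 8
Dimensions: 10 × 8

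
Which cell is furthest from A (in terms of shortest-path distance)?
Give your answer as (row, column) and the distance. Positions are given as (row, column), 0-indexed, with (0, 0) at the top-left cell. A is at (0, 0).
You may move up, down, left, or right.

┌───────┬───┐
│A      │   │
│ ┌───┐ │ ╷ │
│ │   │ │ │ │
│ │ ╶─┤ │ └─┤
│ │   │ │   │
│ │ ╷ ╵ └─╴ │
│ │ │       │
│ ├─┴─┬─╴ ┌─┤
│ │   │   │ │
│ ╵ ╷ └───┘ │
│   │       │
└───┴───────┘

Computing BFS distances from A to all cells:
Furthest cell: (1, 5)
Distance: 14 steps

Path from A to the furthest cell:

┌───────┬───┐
│A → → ↓│↱ ↓│
│ ┌───┐ │ ╷ │
│ │   │↓│↑│B│
│ │ ╶─┤ │ └─┤
│ │   │↓│↑ ↰│
│ │ ╷ ╵ └─╴ │
│ │ │  ↳ → ↑│
│ ├─┴─┬─╴ ┌─┤
│ │   │   │ │
│ ╵ ╷ └───┘ │
│   │       │
└───┴───────┘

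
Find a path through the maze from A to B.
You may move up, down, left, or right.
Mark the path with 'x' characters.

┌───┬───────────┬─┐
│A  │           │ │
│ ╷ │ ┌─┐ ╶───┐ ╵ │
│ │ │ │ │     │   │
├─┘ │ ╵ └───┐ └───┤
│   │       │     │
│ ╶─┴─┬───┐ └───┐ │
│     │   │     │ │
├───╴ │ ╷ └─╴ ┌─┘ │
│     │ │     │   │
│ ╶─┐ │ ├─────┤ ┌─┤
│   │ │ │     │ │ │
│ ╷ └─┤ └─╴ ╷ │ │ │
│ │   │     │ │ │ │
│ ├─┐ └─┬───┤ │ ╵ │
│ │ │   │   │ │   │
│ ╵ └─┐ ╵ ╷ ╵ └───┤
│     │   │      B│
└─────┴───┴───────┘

Finding the shortest path through the maze:
Path length: 24 steps
Directions: right → down → down → left → down → right → right → down → left → left → down → right → down → right → down → right → down → right → up → right → down → right → right → right

Solution:

┌───┬───────────┬─┐
│A x│           │ │
│ ╷ │ ┌─┐ ╶───┐ ╵ │
│ │x│ │ │     │   │
├─┘ │ ╵ └───┐ └───┤
│x x│       │     │
│ ╶─┴─┬───┐ └───┐ │
│x x x│   │     │ │
├───╴ │ ╷ └─╴ ┌─┘ │
│x x x│ │     │   │
│ ╶─┐ │ ├─────┤ ┌─┤
│x x│ │ │     │ │ │
│ ╷ └─┤ └─╴ ╷ │ │ │
│ │x x│     │ │ │ │
│ ├─┐ └─┬───┤ │ ╵ │
│ │ │x x│x x│ │   │
│ ╵ └─┐ ╵ ╷ ╵ └───┤
│     │x x│x x x B│
└─────┴───┴───────┘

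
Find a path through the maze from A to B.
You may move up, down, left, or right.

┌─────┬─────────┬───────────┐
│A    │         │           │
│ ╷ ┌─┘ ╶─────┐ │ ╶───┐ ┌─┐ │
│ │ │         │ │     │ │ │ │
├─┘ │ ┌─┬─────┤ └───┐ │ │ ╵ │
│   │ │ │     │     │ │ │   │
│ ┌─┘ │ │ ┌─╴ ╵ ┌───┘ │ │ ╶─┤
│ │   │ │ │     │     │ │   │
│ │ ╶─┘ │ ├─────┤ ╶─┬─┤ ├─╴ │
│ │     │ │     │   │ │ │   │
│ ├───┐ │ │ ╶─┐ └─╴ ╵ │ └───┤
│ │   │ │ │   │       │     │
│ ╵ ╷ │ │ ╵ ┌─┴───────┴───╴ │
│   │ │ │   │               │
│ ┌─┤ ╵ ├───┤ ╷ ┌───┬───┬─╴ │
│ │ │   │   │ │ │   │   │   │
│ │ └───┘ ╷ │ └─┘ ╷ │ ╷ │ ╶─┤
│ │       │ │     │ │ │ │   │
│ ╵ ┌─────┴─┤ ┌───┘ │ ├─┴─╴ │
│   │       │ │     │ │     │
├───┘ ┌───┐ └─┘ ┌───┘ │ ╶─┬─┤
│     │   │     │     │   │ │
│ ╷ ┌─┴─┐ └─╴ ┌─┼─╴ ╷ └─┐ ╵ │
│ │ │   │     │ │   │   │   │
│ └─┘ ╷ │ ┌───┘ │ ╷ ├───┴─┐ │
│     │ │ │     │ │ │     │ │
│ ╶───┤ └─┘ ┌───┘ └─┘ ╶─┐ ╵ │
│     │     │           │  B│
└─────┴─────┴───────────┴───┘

Finding the shortest path through the maze:
Path length: 82 steps
Directions: right → down → down → left → down → down → down → down → right → up → right → down → down → right → up → up → up → left → left → up → right → up → up → right → up → right → right → right → right → down → down → down → left → up → left → left → down → down → down → down → right → up → up → right → right → down → right → right → up → left → up → right → right → up → up → left → left → up → right → right → right → down → down → down → down → down → right → right → down → down → left → down → right → down → left → left → down → right → down → right → down → down

Solution:

┌─────┬─────────┬───────────┐
│A ↓  │↱ → → → ↓│↱ → → ↓    │
│ ╷ ┌─┘ ╶─────┐ │ ╶───┐ ┌─┐ │
│ │↓│↱ ↑      │↓│↑ ← ↰│↓│ │ │
├─┘ │ ┌─┬─────┤ └───┐ │ │ ╵ │
│↓ ↲│↑│ │↓ ← ↰│↓    │↑│↓│   │
│ ┌─┘ │ │ ┌─╴ ╵ ┌───┘ │ │ ╶─┤
│↓│↱ ↑│ │↓│  ↑ ↲│↱ → ↑│↓│   │
│ │ ╶─┘ │ ├─────┤ ╶─┬─┤ ├─╴ │
│↓│↑ ← ↰│↓│↱ → ↓│↑ ↰│ │↓│   │
│ ├───┐ │ │ ╶─┐ └─╴ ╵ │ └───┤
│↓│↱ ↓│↑│↓│↑  │↳ → ↑  │↳ → ↓│
│ ╵ ╷ │ │ ╵ ┌─┴───────┴───╴ │
│↳ ↑│↓│↑│↳ ↑│              ↓│
│ ┌─┤ ╵ ├───┤ ╷ ┌───┬───┬─╴ │
│ │ │↳ ↑│   │ │ │   │   │↓ ↲│
│ │ └───┘ ╷ │ └─┘ ╷ │ ╷ │ ╶─┤
│ │       │ │     │ │ │ │↳ ↓│
│ ╵ ┌─────┴─┤ ┌───┘ │ ├─┴─╴ │
│   │       │ │     │ │↓ ← ↲│
├───┘ ┌───┐ └─┘ ┌───┘ │ ╶─┬─┤
│     │   │     │     │↳ ↓│ │
│ ╷ ┌─┴─┐ └─╴ ┌─┼─╴ ╷ └─┐ ╵ │
│ │ │   │     │ │   │   │↳ ↓│
│ └─┘ ╷ │ ┌───┘ │ ╷ ├───┴─┐ │
│     │ │ │     │ │ │     │↓│
│ ╶───┤ └─┘ ┌───┘ └─┘ ╶─┐ ╵ │
│     │     │           │  B│
└─────┴─────┴───────────┴───┘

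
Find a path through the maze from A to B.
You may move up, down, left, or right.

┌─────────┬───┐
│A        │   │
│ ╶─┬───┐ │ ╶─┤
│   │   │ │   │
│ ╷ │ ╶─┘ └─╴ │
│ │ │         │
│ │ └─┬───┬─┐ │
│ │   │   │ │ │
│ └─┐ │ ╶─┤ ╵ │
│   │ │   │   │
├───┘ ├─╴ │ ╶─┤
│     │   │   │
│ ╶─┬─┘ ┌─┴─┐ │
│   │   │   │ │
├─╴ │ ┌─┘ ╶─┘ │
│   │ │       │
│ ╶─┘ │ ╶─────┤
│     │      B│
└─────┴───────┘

Finding the shortest path through the maze:
Path length: 22 steps
Directions: right → right → right → right → down → down → right → right → down → down → left → down → right → down → down → left → left → left → down → right → right → right

Solution:

┌─────────┬───┐
│A → → → ↓│   │
│ ╶─┬───┐ │ ╶─┤
│   │   │↓│   │
│ ╷ │ ╶─┘ └─╴ │
│ │ │    ↳ → ↓│
│ │ └─┬───┬─┐ │
│ │   │   │ │↓│
│ └─┐ │ ╶─┤ ╵ │
│   │ │   │↓ ↲│
├───┘ ├─╴ │ ╶─┤
│     │   │↳ ↓│
│ ╶─┬─┘ ┌─┴─┐ │
│   │   │   │↓│
├─╴ │ ┌─┘ ╶─┘ │
│   │ │↓ ← ← ↲│
│ ╶─┘ │ ╶─────┤
│     │↳ → → B│
└─────┴───────┘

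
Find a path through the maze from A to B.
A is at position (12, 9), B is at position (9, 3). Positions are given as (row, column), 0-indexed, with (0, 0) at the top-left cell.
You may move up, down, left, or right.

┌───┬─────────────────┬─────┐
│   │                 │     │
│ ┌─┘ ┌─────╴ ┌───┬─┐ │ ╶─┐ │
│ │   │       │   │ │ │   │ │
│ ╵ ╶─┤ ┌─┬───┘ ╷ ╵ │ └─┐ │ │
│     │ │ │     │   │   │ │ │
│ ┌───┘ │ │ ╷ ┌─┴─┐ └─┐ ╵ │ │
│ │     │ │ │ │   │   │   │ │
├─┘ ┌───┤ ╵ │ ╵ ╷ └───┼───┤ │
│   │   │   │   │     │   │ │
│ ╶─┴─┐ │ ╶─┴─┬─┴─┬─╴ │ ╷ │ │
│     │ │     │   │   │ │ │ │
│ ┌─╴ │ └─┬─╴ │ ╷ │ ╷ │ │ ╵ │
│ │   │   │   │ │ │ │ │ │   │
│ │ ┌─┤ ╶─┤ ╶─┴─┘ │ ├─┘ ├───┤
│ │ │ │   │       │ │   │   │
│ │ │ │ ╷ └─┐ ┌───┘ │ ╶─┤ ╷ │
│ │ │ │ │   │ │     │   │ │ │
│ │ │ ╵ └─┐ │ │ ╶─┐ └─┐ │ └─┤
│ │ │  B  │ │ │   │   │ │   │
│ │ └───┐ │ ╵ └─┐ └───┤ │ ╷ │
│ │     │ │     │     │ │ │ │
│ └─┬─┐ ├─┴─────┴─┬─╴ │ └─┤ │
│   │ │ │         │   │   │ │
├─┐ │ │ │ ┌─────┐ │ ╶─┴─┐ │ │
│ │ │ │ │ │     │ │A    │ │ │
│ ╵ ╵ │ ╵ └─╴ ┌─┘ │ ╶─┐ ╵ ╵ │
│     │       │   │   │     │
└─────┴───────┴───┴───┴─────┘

Finding the shortest path from (12, 9) to (9, 3):
Path length: 45 steps
Directions: up → right → up → left → left → up → left → up → right → right → up → up → up → right → up → left → left → up → left → down → left → up → up → left → down → down → left → down → right → right → down → left → down → right → down → down → down → left → up → up → left → up → left → down → down

Solution:

┌───┬─────────────────┬─────┐
│   │                 │     │
│ ┌─┘ ┌─────╴ ┌───┬─┐ │ ╶─┐ │
│ │   │       │   │ │ │   │ │
│ ╵ ╶─┤ ┌─┬───┘ ╷ ╵ │ └─┐ │ │
│     │ │ │↓ ↰  │   │   │ │ │
│ ┌───┘ │ │ ╷ ┌─┴─┐ └─┐ ╵ │ │
│ │     │ │↓│↑│↓ ↰│   │   │ │
├─┘ ┌───┤ ╵ │ ╵ ╷ └───┼───┤ │
│   │   │↓ ↲│↑ ↲│↑ ← ↰│   │ │
│ ╶─┴─┐ │ ╶─┴─┬─┴─┬─╴ │ ╷ │ │
│     │ │↳ → ↓│   │↱ ↑│ │ │ │
│ ┌─╴ │ └─┬─╴ │ ╷ │ ╷ │ │ ╵ │
│ │   │   │↓ ↲│ │ │↑│ │ │   │
│ │ ┌─┤ ╶─┤ ╶─┴─┘ │ ├─┘ ├───┤
│ │ │ │↓ ↰│↳ ↓    │↑│   │   │
│ │ │ │ ╷ └─┐ ┌───┘ │ ╶─┤ ╷ │
│ │ │ │↓│↑ ↰│↓│↱ → ↑│   │ │ │
│ │ │ ╵ └─┐ │ │ ╶─┐ └─┐ │ └─┤
│ │ │  B  │↑│↓│↑ ↰│   │ │   │
│ │ └───┐ │ ╵ └─┐ └───┤ │ ╷ │
│ │     │ │↑ ↲  │↑ ← ↰│ │ │ │
│ └─┬─┐ ├─┴─────┴─┬─╴ │ └─┤ │
│   │ │ │         │↱ ↑│   │ │
├─┐ │ │ │ ┌─────┐ │ ╶─┴─┐ │ │
│ │ │ │ │ │     │ │A    │ │ │
│ ╵ ╵ │ ╵ └─╴ ┌─┘ │ ╶─┐ ╵ ╵ │
│     │       │   │   │     │
└─────┴───────┴───┴───┴─────┘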